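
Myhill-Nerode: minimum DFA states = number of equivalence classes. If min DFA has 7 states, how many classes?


Myhill-Nerode theorem:
Number of equivalence classes = number of states in minimal DFA
Minimal DFA states = 7
Therefore equivalence classes = 7

7


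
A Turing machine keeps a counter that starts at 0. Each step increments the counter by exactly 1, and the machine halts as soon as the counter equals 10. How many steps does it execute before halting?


Counter starts at 0. Counting sequence:
  Step 1: counter = 1
  Step 2: counter = 2
  Step 3: counter = 3
  Step 4: counter = 4
  Step 5: counter = 5
  Step 6: counter = 6
  ...
  Step 10: counter = 10
Counter reached 10 -> halt
Total steps = 10

10


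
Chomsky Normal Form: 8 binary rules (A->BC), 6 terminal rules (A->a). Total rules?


CNF allows two rule forms:
  A -> BC (binary): 8 rules
  A -> a (terminal): 6 rules
Total = 8 + 6 = 14

14


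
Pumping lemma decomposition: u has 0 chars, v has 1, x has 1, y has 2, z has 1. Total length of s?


|s| = |u| + |v| + |x| + |y| + |z|
= 0 + 1 + 1 + 2 + 1
= 1 + 1 + 3
= 2 + 3
= 5

5


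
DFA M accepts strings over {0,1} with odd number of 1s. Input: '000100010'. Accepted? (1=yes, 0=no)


DFA has 2 states: q_even (start, accept=no) and q_odd
Processing string '000100010' character by character:
  Position 0: read '0', 1-count=0 -> q_even (no change)
  Position 1: read '0', 1-count=0 -> q_even (no change)
  Position 2: read '0', 1-count=0 -> q_even (no change)
  Position 3: read '1', 1-count=1 -> q_odd
  Position 4: read '0', 1-count=1 -> q_odd (no change)
  Position 5: read '0', 1-count=1 -> q_odd (no change)
  Position 6: read '0', 1-count=1 -> q_odd (no change)
  Position 7: read '1', 1-count=2 -> q_even
  Position 8: read '0', 1-count=2 -> q_even (no change)
Final state: q_even, total 1s = 2 (even); the DFA requires an odd count -> reject

0


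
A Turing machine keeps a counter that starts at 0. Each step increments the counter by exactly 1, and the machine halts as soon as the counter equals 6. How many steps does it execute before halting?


Counter starts at 0. Counting sequence:
  Step 1: counter = 1
  Step 2: counter = 2
  Step 3: counter = 3
  Step 4: counter = 4
  Step 5: counter = 5
  Step 6: counter = 6
Counter reached 6 -> halt
Total steps = 6

6


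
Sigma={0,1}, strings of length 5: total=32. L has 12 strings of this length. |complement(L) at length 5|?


Alphabet: {0,1}
String length: 5
Total strings of length 5 = 2^5 = 32
Strings in L = 12
Complement = total - |L|
= 32 - 12
= 20

20


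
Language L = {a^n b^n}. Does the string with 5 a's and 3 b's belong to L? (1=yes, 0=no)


Language requires equal numbers of a's and b's
PDA pushes for each 'a', pops for each 'b'
Number of a's = 5
Number of b's = 3
5 != 3 -> Reject

0


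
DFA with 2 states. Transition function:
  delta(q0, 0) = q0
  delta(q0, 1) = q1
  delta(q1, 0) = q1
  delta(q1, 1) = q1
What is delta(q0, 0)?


Looking up transition function:
delta(q0, 0) in the table
Row: q0, Column: 0
Result: q0

q0


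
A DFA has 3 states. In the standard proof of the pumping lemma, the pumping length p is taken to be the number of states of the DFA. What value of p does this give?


Pumping lemma for regular languages (standard proof):
Take p = |Q|, the number of DFA states.
Any string of length >= |Q| passes through |Q|+1 states while reading its first |Q| symbols,
so by pigeonhole some state repeats, giving the loop that can be pumped.
Here |Q| = 3
Therefore the proof uses p = 3

3


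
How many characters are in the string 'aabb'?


String: 'aabb'
Counting characters:
  'a' appears 2 time(s)
  'b' appears 2 time(s)
Total length = 2 + 2 = 4

4


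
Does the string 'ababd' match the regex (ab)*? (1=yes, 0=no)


Pattern: (ab)*
String: 'ababd'
Pattern requires: zero or more repetitions of 'ab'
Length 5 is odd -> cannot be (ab)* -> no match
Result: 0

0


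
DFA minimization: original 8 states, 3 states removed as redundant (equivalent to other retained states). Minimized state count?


Original DFA: 8 states
Redundant states removed: 3
Minimized states = original - removed
= 8 - 3
= 5

5


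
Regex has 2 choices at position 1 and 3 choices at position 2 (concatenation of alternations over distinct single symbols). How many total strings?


First group: 2 alternatives
Second group: 3 alternatives
Concatenation: each choice from group 1 pairs with each from group 2
Total = 2 x 3 = 6

6


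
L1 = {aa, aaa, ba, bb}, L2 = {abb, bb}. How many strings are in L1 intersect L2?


L1 = {aa, aaa, ba, bb}
L2 = {abb, bb}
Checking each string in L1 against L2:
  'aa': in L2? No
  'aaa': in L2? No
  'ba': in L2? No
  'bb': in L2? Yes
Intersection = {bb}
|L1 ∩ L2| = 1

1


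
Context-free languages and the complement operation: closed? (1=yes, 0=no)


CFL closure properties:
  Closed under: union, concatenation, Kleene star
  NOT closed under: intersection, complement
Operation 'complement' is in not-closed list -> No (not closed)

0


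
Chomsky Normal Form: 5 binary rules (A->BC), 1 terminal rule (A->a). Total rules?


CNF allows two rule forms:
  A -> BC (binary): 5 rules
  A -> a (terminal): 1 rule
Total = 5 + 1 = 6

6


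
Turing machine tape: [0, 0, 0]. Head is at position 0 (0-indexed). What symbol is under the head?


Tape: [0, 0, 0]
Positions: 0 1 2
Values:    0 0 0
Head at position 0
tape[0] = 0

0


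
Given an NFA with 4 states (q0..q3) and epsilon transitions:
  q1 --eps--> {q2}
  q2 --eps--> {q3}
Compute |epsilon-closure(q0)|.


Starting from q0
Initialize closure = {q0}
q0 has no outgoing epsilon transitions -> nothing to add
Final closure: {q0}
Size = 1

1


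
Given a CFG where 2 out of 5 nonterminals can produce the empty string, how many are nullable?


Nonterminals: {S, A, B, C, D}
A nonterminal is nullable if it can derive epsilon
Counting nullable nonterminals: 2
Total nullable = 2

2


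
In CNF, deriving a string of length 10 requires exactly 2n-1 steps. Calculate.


Chomsky Normal Form derivation:
String length n = 10
Each step either:
  - Splits a nonterminal into two (n-1 such steps)
  - Converts a nonterminal to terminal (n such steps)
Total = (n-1) + n = 2n - 1
= 2(10) - 1
= 20 - 1
= 19

19


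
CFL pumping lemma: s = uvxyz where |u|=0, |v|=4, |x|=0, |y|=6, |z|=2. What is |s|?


|s| = |u| + |v| + |x| + |y| + |z|
= 0 + 4 + 0 + 6 + 2
= 4 + 0 + 8
= 4 + 8
= 12

12


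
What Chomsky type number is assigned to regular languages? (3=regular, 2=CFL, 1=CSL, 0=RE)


Chomsky hierarchy levels:
  Type 3: Regular (DFA/NFA/regex)
  Type 2: Context-free (PDA)
  Type 1: Context-sensitive
  Type 0: Recursively enumerable (TM)
'regular' corresponds to Type 3

3


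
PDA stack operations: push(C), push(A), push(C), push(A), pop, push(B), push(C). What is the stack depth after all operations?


Tracing stack operations:
  push(C) -> stack = [C], depth=1
  push(A) -> stack = [C,A], depth=2
  push(C) -> stack = [C,A,C], depth=3
  push(A) -> stack = [C,A,C,A], depth=4
  pop -> removed A, stack = [C,A,C], depth=3
  push(B) -> stack = [C,A,C,B], depth=4
  push(C) -> stack = [C,A,C,B,C], depth=5
Final depth = 5

5


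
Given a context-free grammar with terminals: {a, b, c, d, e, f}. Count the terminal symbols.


Terminal symbols: a, b, c, d, e, f
Counting each: a (#1), b (#2), c (#3), d (#4), e (#5), f (#6)
Total = 6

6


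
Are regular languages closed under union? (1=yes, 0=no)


Regular languages are closed under:
- Union (DFA product construction)
- Intersection (DFA product construction)
- Complement (swap accept/reject states)
- Concatenation (NFA construction)
- Kleene star (NFA construction)
union is in this list
Therefore: closed

1


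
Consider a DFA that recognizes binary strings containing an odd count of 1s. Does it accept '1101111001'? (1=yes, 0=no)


DFA has 2 states: q_even (start, accept=no) and q_odd
Processing string '1101111001' character by character:
  Position 0: read '1', 1-count=1 -> q_odd
  Position 1: read '1', 1-count=2 -> q_even
  Position 2: read '0', 1-count=2 -> q_even (no change)
  Position 3: read '1', 1-count=3 -> q_odd
  Position 4: read '1', 1-count=4 -> q_even
  Position 5: read '1', 1-count=5 -> q_odd
  Position 6: read '1', 1-count=6 -> q_even
  Position 7: read '0', 1-count=6 -> q_even (no change)
  Position 8: read '0', 1-count=6 -> q_even (no change)
  Position 9: read '1', 1-count=7 -> q_odd
Final state: q_odd, total 1s = 7 (odd); the DFA requires an odd count -> accept

1


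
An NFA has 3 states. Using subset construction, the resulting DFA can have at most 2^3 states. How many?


NFA has 3 states
Subset construction: each DFA state = subset of NFA states
Maximum subsets = 2^3
2^3 = 8

8


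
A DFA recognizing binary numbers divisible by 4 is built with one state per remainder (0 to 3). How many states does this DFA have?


Divisibility by 4 is tracked via the remainder mod 4: 0, 1, ..., 3
The construction assigns one state to each remainder
Number of remainders = 4

4


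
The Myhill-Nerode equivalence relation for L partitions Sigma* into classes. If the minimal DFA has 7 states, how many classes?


Myhill-Nerode theorem:
Number of equivalence classes = number of states in minimal DFA
Minimal DFA states = 7
Therefore equivalence classes = 7

7


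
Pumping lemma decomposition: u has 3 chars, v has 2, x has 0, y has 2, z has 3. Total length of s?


|s| = |u| + |v| + |x| + |y| + |z|
= 3 + 2 + 0 + 2 + 3
= 5 + 0 + 5
= 5 + 5
= 10

10


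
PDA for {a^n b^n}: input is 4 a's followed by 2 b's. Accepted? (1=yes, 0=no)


Language requires equal numbers of a's and b's
PDA pushes for each 'a', pops for each 'b'
Number of a's = 4
Number of b's = 2
4 != 2 -> Reject

0


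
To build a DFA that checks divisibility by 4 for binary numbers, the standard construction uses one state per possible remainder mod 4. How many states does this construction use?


Divisibility by 4 is tracked via the remainder mod 4: 0, 1, ..., 3
The construction assigns one state to each remainder
Number of remainders = 4

4


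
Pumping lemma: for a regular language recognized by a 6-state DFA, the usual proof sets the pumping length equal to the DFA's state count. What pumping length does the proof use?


Pumping lemma for regular languages (standard proof):
Take p = |Q|, the number of DFA states.
Any string of length >= |Q| passes through |Q|+1 states while reading its first |Q| symbols,
so by pigeonhole some state repeats, giving the loop that can be pumped.
Here |Q| = 6
Therefore the proof uses p = 6

6


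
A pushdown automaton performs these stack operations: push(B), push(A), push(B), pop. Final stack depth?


Tracing stack operations:
  push(B) -> stack = [B], depth=1
  push(A) -> stack = [B,A], depth=2
  push(B) -> stack = [B,A,B], depth=3
  pop -> removed B, stack = [B,A], depth=2
Final depth = 2

2


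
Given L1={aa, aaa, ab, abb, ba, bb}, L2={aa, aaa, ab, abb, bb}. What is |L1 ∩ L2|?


L1 = {aa, aaa, ab, abb, ba, bb}
L2 = {aa, aaa, ab, abb, bb}
Checking each string in L1 against L2:
  'aa': in L2? Yes
  'aaa': in L2? Yes
  'ab': in L2? Yes
  'abb': in L2? Yes
  'ba': in L2? No
  'bb': in L2? Yes
Intersection = {aa, aaa, ab, abb, bb}
|L1 ∩ L2| = 5

5


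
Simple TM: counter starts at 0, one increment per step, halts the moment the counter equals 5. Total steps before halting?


Counter starts at 0. Counting sequence:
  Step 1: counter = 1
  Step 2: counter = 2
  Step 3: counter = 3
  Step 4: counter = 4
  Step 5: counter = 5
Counter reached 5 -> halt
Total steps = 5

5


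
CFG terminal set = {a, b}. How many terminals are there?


Terminal symbols: a, b
Counting each: a (#1), b (#2)
Total = 2

2


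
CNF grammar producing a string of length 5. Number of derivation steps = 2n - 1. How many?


Chomsky Normal Form derivation:
String length n = 5
Each step either:
  - Splits a nonterminal into two (n-1 such steps)
  - Converts a nonterminal to terminal (n such steps)
Total = (n-1) + n = 2n - 1
= 2(5) - 1
= 10 - 1
= 9

9


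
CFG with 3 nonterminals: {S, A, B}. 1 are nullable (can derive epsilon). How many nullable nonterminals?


Nonterminals: {S, A, B}
A nonterminal is nullable if it can derive epsilon
Counting nullable nonterminals: 1
Total nullable = 1

1


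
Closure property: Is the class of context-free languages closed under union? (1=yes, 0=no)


CFL closure properties:
  Closed under: union, concatenation, Kleene star
  NOT closed under: intersection, complement
Operation 'union' is in closed list -> Yes (closed)

1


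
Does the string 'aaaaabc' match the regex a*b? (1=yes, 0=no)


Pattern: a*b
String: 'aaaaabc'
Pattern requires: zero or more 'a's followed by exactly one 'b'
Found 5 leading 'a's
Remaining: 'bc'
Remaining is not 'b' -> no match
Result: 0

0


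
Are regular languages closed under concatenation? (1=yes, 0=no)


Regular languages are closed under:
- Union (DFA product construction)
- Intersection (DFA product construction)
- Complement (swap accept/reject states)
- Concatenation (NFA construction)
- Kleene star (NFA construction)
concatenation is in this list
Therefore: closed

1


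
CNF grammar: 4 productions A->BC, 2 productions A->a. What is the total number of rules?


CNF allows two rule forms:
  A -> BC (binary): 4 rules
  A -> a (terminal): 2 rules
Total = 4 + 2 = 6

6


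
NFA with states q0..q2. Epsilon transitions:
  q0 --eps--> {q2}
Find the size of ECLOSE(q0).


Starting from q0
Initialize closure = {q0}
Follow epsilon from q0 -> add q2
Final closure: {q0, q2}
Size = 2

2


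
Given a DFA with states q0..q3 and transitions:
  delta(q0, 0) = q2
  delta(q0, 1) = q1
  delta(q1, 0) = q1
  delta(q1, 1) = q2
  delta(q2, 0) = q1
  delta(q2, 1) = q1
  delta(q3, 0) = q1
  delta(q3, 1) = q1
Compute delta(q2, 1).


Looking up transition function:
delta(q2, 1) in the table
Row: q2, Column: 1
Result: q1

q1


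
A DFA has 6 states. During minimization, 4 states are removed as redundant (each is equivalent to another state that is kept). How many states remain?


Original DFA: 6 states
Redundant states removed: 4
Minimized states = original - removed
= 6 - 4
= 2

2


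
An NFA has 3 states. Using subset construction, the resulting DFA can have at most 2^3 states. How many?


NFA has 3 states
Subset construction: each DFA state = subset of NFA states
Maximum subsets = 2^3
2^3 = 8

8


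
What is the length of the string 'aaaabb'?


String: 'aaaabb'
Counting characters:
  'a' appears 4 time(s)
  'b' appears 2 time(s)
Total length = 4 + 2 = 6

6


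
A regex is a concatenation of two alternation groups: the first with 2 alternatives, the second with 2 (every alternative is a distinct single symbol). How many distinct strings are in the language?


First group: 2 alternatives
Second group: 2 alternatives
Concatenation: each choice from group 1 pairs with each from group 2
Total = 2 x 2 = 4

4


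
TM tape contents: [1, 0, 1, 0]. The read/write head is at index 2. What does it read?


Tape: [1, 0, 1, 0]
Positions: 0 1 2 3
Values:    1 0 1 0
Head at position 2
tape[2] = 1

1


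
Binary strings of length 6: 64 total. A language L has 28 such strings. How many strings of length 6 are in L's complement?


Alphabet: {0,1}
String length: 6
Total strings of length 6 = 2^6 = 64
Strings in L = 28
Complement = total - |L|
= 64 - 28
= 36

36


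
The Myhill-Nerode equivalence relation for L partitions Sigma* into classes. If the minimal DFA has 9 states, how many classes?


Myhill-Nerode theorem:
Number of equivalence classes = number of states in minimal DFA
Minimal DFA states = 9
Therefore equivalence classes = 9

9


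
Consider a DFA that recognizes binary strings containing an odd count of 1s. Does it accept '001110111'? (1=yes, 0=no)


DFA has 2 states: q_even (start, accept=no) and q_odd
Processing string '001110111' character by character:
  Position 0: read '0', 1-count=0 -> q_even (no change)
  Position 1: read '0', 1-count=0 -> q_even (no change)
  Position 2: read '1', 1-count=1 -> q_odd
  Position 3: read '1', 1-count=2 -> q_even
  Position 4: read '1', 1-count=3 -> q_odd
  Position 5: read '0', 1-count=3 -> q_odd (no change)
  Position 6: read '1', 1-count=4 -> q_even
  Position 7: read '1', 1-count=5 -> q_odd
  Position 8: read '1', 1-count=6 -> q_even
Final state: q_even, total 1s = 6 (even); the DFA requires an odd count -> reject

0


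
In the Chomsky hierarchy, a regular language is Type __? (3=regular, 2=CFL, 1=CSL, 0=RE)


Chomsky hierarchy levels:
  Type 3: Regular (DFA/NFA/regex)
  Type 2: Context-free (PDA)
  Type 1: Context-sensitive
  Type 0: Recursively enumerable (TM)
'regular' corresponds to Type 3

3


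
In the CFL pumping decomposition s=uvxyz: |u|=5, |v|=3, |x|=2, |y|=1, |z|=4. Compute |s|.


|s| = |u| + |v| + |x| + |y| + |z|
= 5 + 3 + 2 + 1 + 4
= 8 + 2 + 5
= 10 + 5
= 15

15


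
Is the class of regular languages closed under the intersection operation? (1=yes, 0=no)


Regular languages are closed under:
- Union (DFA product construction)
- Intersection (DFA product construction)
- Complement (swap accept/reject states)
- Concatenation (NFA construction)
- Kleene star (NFA construction)
intersection is in this list
Therefore: closed

1


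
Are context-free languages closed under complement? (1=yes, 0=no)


CFL closure properties:
  Closed under: union, concatenation, Kleene star
  NOT closed under: intersection, complement
Operation 'complement' is in not-closed list -> No (not closed)

0


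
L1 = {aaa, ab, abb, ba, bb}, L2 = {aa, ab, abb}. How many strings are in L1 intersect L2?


L1 = {aaa, ab, abb, ba, bb}
L2 = {aa, ab, abb}
Checking each string in L1 against L2:
  'aaa': in L2? No
  'ab': in L2? Yes
  'abb': in L2? Yes
  'ba': in L2? No
  'bb': in L2? No
Intersection = {ab, abb}
|L1 ∩ L2| = 2

2


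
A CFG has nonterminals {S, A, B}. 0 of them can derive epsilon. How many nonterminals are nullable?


Nonterminals: {S, A, B}
A nonterminal is nullable if it can derive epsilon
Counting nullable nonterminals: 0
Total nullable = 0

0


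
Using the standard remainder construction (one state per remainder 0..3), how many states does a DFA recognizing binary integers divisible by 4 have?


Divisibility by 4 is tracked via the remainder mod 4: 0, 1, ..., 3
The construction assigns one state to each remainder
Number of remainders = 4

4


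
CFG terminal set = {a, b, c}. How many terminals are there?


Terminal symbols: a, b, c
Counting each: a (#1), b (#2), c (#3)
Total = 3

3


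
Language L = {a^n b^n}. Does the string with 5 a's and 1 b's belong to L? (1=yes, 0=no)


Language requires equal numbers of a's and b's
PDA pushes for each 'a', pops for each 'b'
Number of a's = 5
Number of b's = 1
5 != 1 -> Reject

0


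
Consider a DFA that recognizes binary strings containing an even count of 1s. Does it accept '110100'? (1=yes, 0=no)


DFA has 2 states: q_even (start, accept=yes) and q_odd
Processing string '110100' character by character:
  Position 0: read '1', 1-count=1 -> q_odd
  Position 1: read '1', 1-count=2 -> q_even
  Position 2: read '0', 1-count=2 -> q_even (no change)
  Position 3: read '1', 1-count=3 -> q_odd
  Position 4: read '0', 1-count=3 -> q_odd (no change)
  Position 5: read '0', 1-count=3 -> q_odd (no change)
Final state: q_odd, total 1s = 3 (odd); the DFA requires an even count -> reject

0


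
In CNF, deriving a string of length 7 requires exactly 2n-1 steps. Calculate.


Chomsky Normal Form derivation:
String length n = 7
Each step either:
  - Splits a nonterminal into two (n-1 such steps)
  - Converts a nonterminal to terminal (n such steps)
Total = (n-1) + n = 2n - 1
= 2(7) - 1
= 14 - 1
= 13

13


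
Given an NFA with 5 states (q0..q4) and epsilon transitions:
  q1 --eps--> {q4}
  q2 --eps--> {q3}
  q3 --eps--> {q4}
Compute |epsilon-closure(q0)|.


Starting from q0
Initialize closure = {q0}
q0 has no outgoing epsilon transitions -> nothing to add
Final closure: {q0}
Size = 1

1


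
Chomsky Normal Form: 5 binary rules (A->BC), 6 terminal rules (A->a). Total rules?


CNF allows two rule forms:
  A -> BC (binary): 5 rules
  A -> a (terminal): 6 rules
Total = 5 + 6 = 11

11


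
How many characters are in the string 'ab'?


String: 'ab'
Counting characters:
  'a' appears 1 time(s)
  'b' appears 1 time(s)
Total length = 1 + 1 = 2

2


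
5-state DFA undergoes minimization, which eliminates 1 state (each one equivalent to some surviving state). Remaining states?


Original DFA: 5 states
Redundant states removed: 1
Minimized states = original - removed
= 5 - 1
= 4

4


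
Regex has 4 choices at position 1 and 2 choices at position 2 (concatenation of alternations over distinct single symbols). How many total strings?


First group: 4 alternatives
Second group: 2 alternatives
Concatenation: each choice from group 1 pairs with each from group 2
Total = 4 x 2 = 8

8


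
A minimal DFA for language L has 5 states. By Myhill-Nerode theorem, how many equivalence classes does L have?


Myhill-Nerode theorem:
Number of equivalence classes = number of states in minimal DFA
Minimal DFA states = 5
Therefore equivalence classes = 5

5


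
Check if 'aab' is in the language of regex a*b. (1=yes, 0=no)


Pattern: a*b
String: 'aab'
Pattern requires: zero or more 'a's followed by exactly one 'b'
Found 2 leading 'a's
Remaining: 'b'
Remaining is exactly 'b' -> match
Result: 1

1


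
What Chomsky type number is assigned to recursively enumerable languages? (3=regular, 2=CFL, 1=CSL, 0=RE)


Chomsky hierarchy levels:
  Type 3: Regular (DFA/NFA/regex)
  Type 2: Context-free (PDA)
  Type 1: Context-sensitive
  Type 0: Recursively enumerable (TM)
'recursively enumerable' corresponds to Type 0

0


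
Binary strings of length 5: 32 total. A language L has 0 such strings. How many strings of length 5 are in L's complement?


Alphabet: {0,1}
String length: 5
Total strings of length 5 = 2^5 = 32
Strings in L = 0
Complement = total - |L|
= 32 - 0
= 32

32


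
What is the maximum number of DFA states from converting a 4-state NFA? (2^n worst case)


NFA has 4 states
Subset construction: each DFA state = subset of NFA states
Maximum subsets = 2^4
2^4 = 16

16


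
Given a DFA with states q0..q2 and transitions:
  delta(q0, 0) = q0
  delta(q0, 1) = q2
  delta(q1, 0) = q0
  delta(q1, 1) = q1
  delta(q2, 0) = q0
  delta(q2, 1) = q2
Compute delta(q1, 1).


Looking up transition function:
delta(q1, 1) in the table
Row: q1, Column: 1
Result: q1

q1


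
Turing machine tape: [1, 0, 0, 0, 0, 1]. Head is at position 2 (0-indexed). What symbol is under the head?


Tape: [1, 0, 0, 0, 0, 1]
Positions: 0 1 2 3 4 5
Values:    1 0 0 0 0 1
Head at position 2
tape[2] = 0

0


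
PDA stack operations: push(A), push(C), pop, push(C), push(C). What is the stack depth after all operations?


Tracing stack operations:
  push(A) -> stack = [A], depth=1
  push(C) -> stack = [A,C], depth=2
  pop -> removed C, stack = [A], depth=1
  push(C) -> stack = [A,C], depth=2
  push(C) -> stack = [A,C,C], depth=3
Final depth = 3

3


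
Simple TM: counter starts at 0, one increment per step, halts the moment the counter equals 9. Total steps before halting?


Counter starts at 0. Counting sequence:
  Step 1: counter = 1
  Step 2: counter = 2
  Step 3: counter = 3
  Step 4: counter = 4
  Step 5: counter = 5
  Step 6: counter = 6
  ...
  Step 9: counter = 9
Counter reached 9 -> halt
Total steps = 9

9


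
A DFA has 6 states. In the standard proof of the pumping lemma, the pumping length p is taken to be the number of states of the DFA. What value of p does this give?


Pumping lemma for regular languages (standard proof):
Take p = |Q|, the number of DFA states.
Any string of length >= |Q| passes through |Q|+1 states while reading its first |Q| symbols,
so by pigeonhole some state repeats, giving the loop that can be pumped.
Here |Q| = 6
Therefore the proof uses p = 6

6


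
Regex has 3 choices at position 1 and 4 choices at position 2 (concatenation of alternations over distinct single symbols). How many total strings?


First group: 3 alternatives
Second group: 4 alternatives
Concatenation: each choice from group 1 pairs with each from group 2
Total = 3 x 4 = 12

12


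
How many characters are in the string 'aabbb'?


String: 'aabbb'
Counting characters:
  'a' appears 2 time(s)
  'b' appears 3 time(s)
Total length = 2 + 3 = 5

5


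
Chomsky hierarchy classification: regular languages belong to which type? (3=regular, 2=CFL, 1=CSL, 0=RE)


Chomsky hierarchy levels:
  Type 3: Regular (DFA/NFA/regex)
  Type 2: Context-free (PDA)
  Type 1: Context-sensitive
  Type 0: Recursively enumerable (TM)
'regular' corresponds to Type 3

3


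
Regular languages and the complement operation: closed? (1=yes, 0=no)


Regular languages are closed under all standard operations:
- Union: Yes (product construction)
- Intersection: Yes (product construction)
- Complement: Yes (swap accept/reject)
- Concatenation: Yes (NFA construction)
Operation: complement -> Closed

1


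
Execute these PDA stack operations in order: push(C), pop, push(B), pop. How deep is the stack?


Tracing stack operations:
  push(C) -> stack = [C], depth=1
  pop -> removed C, stack = [], depth=0
  push(B) -> stack = [B], depth=1
  pop -> removed B, stack = [], depth=0
Final depth = 0

0


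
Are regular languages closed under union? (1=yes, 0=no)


Regular languages are closed under:
- Union (DFA product construction)
- Intersection (DFA product construction)
- Complement (swap accept/reject states)
- Concatenation (NFA construction)
- Kleene star (NFA construction)
union is in this list
Therefore: closed

1


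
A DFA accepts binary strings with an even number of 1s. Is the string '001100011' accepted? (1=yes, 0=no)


DFA has 2 states: q_even (start, accept=yes) and q_odd
Processing string '001100011' character by character:
  Position 0: read '0', 1-count=0 -> q_even (no change)
  Position 1: read '0', 1-count=0 -> q_even (no change)
  Position 2: read '1', 1-count=1 -> q_odd
  Position 3: read '1', 1-count=2 -> q_even
  Position 4: read '0', 1-count=2 -> q_even (no change)
  Position 5: read '0', 1-count=2 -> q_even (no change)
  Position 6: read '0', 1-count=2 -> q_even (no change)
  Position 7: read '1', 1-count=3 -> q_odd
  Position 8: read '1', 1-count=4 -> q_even
Final state: q_even, total 1s = 4 (even); the DFA requires an even count -> accept

1


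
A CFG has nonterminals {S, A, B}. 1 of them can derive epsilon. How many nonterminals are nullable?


Nonterminals: {S, A, B}
A nonterminal is nullable if it can derive epsilon
Counting nullable nonterminals: 1
Total nullable = 1

1


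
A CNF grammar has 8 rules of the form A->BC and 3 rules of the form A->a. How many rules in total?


CNF allows two rule forms:
  A -> BC (binary): 8 rules
  A -> a (terminal): 3 rules
Total = 8 + 3 = 11

11


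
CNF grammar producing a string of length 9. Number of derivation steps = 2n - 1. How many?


Chomsky Normal Form derivation:
String length n = 9
Each step either:
  - Splits a nonterminal into two (n-1 such steps)
  - Converts a nonterminal to terminal (n such steps)
Total = (n-1) + n = 2n - 1
= 2(9) - 1
= 18 - 1
= 17

17


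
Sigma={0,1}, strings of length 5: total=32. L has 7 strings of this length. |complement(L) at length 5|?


Alphabet: {0,1}
String length: 5
Total strings of length 5 = 2^5 = 32
Strings in L = 7
Complement = total - |L|
= 32 - 7
= 25

25


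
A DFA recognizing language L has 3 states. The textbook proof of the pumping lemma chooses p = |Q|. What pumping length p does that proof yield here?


Pumping lemma for regular languages (standard proof):
Take p = |Q|, the number of DFA states.
Any string of length >= |Q| passes through |Q|+1 states while reading its first |Q| symbols,
so by pigeonhole some state repeats, giving the loop that can be pumped.
Here |Q| = 3
Therefore the proof uses p = 3

3


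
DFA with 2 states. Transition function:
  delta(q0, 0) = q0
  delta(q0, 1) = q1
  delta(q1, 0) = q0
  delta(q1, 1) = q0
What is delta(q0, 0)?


Looking up transition function:
delta(q0, 0) in the table
Row: q0, Column: 0
Result: q0

q0


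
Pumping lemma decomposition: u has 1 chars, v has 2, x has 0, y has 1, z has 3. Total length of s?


|s| = |u| + |v| + |x| + |y| + |z|
= 1 + 2 + 0 + 1 + 3
= 3 + 0 + 4
= 3 + 4
= 7

7


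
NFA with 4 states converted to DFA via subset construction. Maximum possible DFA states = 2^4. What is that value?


NFA has 4 states
Subset construction: each DFA state = subset of NFA states
Maximum subsets = 2^4
2^4 = 16

16


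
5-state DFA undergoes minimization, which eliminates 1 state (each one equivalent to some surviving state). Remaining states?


Original DFA: 5 states
Redundant states removed: 1
Minimized states = original - removed
= 5 - 1
= 4

4


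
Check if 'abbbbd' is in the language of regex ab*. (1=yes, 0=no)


Pattern: ab*
String: 'abbbbd'
Pattern requires: exactly one 'a' followed by zero or more 'b's
First char is 'a' -> OK
Rest 'bbbbd': all b's? No
Result: 0

0


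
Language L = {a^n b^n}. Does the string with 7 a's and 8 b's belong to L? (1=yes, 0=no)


Language requires equal numbers of a's and b's
PDA pushes for each 'a', pops for each 'b'
Number of a's = 7
Number of b's = 8
7 != 8 -> Reject

0


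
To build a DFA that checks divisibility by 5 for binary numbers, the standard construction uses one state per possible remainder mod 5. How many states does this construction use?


Divisibility by 5 is tracked via the remainder mod 5: 0, 1, ..., 4
The construction assigns one state to each remainder
Number of remainders = 5

5


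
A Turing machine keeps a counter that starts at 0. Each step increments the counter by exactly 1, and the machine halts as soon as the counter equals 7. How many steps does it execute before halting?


Counter starts at 0. Counting sequence:
  Step 1: counter = 1
  Step 2: counter = 2
  Step 3: counter = 3
  Step 4: counter = 4
  Step 5: counter = 5
  Step 6: counter = 6
  Step 7: counter = 7
Counter reached 7 -> halt
Total steps = 7

7


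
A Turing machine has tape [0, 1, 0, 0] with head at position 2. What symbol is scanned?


Tape: [0, 1, 0, 0]
Positions: 0 1 2 3
Values:    0 1 0 0
Head at position 2
tape[2] = 0

0


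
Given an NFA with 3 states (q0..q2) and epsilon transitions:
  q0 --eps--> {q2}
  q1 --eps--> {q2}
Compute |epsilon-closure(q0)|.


Starting from q0
Initialize closure = {q0}
Follow epsilon from q0 -> add q2
Final closure: {q0, q2}
Size = 2

2


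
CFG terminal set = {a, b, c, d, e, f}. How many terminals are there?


Terminal symbols: a, b, c, d, e, f
Counting each: a (#1), b (#2), c (#3), d (#4), e (#5), f (#6)
Total = 6

6


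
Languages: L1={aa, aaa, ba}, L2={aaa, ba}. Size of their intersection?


L1 = {aa, aaa, ba}
L2 = {aaa, ba}
Checking each string in L1 against L2:
  'aa': in L2? No
  'aaa': in L2? Yes
  'ba': in L2? Yes
Intersection = {aaa, ba}
|L1 ∩ L2| = 2

2


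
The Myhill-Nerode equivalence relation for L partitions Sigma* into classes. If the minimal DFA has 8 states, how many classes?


Myhill-Nerode theorem:
Number of equivalence classes = number of states in minimal DFA
Minimal DFA states = 8
Therefore equivalence classes = 8

8


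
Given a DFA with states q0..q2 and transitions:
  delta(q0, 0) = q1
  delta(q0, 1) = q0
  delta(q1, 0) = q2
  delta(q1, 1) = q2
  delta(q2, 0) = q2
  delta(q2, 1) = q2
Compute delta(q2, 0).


Looking up transition function:
delta(q2, 0) in the table
Row: q2, Column: 0
Result: q2

q2


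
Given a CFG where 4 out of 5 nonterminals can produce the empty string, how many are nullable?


Nonterminals: {S, A, B, C, D}
A nonterminal is nullable if it can derive epsilon
Counting nullable nonterminals: 4
Total nullable = 4

4


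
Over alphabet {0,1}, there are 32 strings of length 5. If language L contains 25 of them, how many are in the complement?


Alphabet: {0,1}
String length: 5
Total strings of length 5 = 2^5 = 32
Strings in L = 25
Complement = total - |L|
= 32 - 25
= 7

7


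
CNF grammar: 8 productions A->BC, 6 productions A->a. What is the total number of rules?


CNF allows two rule forms:
  A -> BC (binary): 8 rules
  A -> a (terminal): 6 rules
Total = 8 + 6 = 14

14


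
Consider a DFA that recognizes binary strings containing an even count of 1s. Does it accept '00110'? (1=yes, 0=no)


DFA has 2 states: q_even (start, accept=yes) and q_odd
Processing string '00110' character by character:
  Position 0: read '0', 1-count=0 -> q_even (no change)
  Position 1: read '0', 1-count=0 -> q_even (no change)
  Position 2: read '1', 1-count=1 -> q_odd
  Position 3: read '1', 1-count=2 -> q_even
  Position 4: read '0', 1-count=2 -> q_even (no change)
Final state: q_even, total 1s = 2 (even); the DFA requires an even count -> accept

1


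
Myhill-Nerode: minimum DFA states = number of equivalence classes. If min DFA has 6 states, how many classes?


Myhill-Nerode theorem:
Number of equivalence classes = number of states in minimal DFA
Minimal DFA states = 6
Therefore equivalence classes = 6

6


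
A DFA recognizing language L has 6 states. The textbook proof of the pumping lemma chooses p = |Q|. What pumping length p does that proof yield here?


Pumping lemma for regular languages (standard proof):
Take p = |Q|, the number of DFA states.
Any string of length >= |Q| passes through |Q|+1 states while reading its first |Q| symbols,
so by pigeonhole some state repeats, giving the loop that can be pumped.
Here |Q| = 6
Therefore the proof uses p = 6

6


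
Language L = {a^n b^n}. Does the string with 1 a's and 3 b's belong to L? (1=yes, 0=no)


Language requires equal numbers of a's and b's
PDA pushes for each 'a', pops for each 'b'
Number of a's = 1
Number of b's = 3
1 != 3 -> Reject

0


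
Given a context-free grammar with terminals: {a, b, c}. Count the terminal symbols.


Terminal symbols: a, b, c
Counting each: a (#1), b (#2), c (#3)
Total = 3

3


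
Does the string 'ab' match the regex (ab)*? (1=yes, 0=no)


Pattern: (ab)*
String: 'ab'
Pattern requires: zero or more repetitions of 'ab'
Pairs: ['ab']
All pairs are 'ab'? Yes
Result: 1

1


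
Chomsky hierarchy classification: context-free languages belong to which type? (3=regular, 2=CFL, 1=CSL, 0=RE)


Chomsky hierarchy levels:
  Type 3: Regular (DFA/NFA/regex)
  Type 2: Context-free (PDA)
  Type 1: Context-sensitive
  Type 0: Recursively enumerable (TM)
'context-free' corresponds to Type 2

2


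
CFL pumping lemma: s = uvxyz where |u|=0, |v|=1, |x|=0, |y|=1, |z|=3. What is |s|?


|s| = |u| + |v| + |x| + |y| + |z|
= 0 + 1 + 0 + 1 + 3
= 1 + 0 + 4
= 1 + 4
= 5

5


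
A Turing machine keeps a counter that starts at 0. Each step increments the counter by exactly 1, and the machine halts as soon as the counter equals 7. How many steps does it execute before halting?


Counter starts at 0. Counting sequence:
  Step 1: counter = 1
  Step 2: counter = 2
  Step 3: counter = 3
  Step 4: counter = 4
  Step 5: counter = 5
  Step 6: counter = 6
  Step 7: counter = 7
Counter reached 7 -> halt
Total steps = 7

7


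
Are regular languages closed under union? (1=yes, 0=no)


Regular languages are closed under all standard operations:
- Union: Yes (product construction)
- Intersection: Yes (product construction)
- Complement: Yes (swap accept/reject)
- Concatenation: Yes (NFA construction)
Operation: union -> Closed

1


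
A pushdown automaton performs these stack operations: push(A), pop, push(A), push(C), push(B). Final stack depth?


Tracing stack operations:
  push(A) -> stack = [A], depth=1
  pop -> removed A, stack = [], depth=0
  push(A) -> stack = [A], depth=1
  push(C) -> stack = [A,C], depth=2
  push(B) -> stack = [A,C,B], depth=3
Final depth = 3

3


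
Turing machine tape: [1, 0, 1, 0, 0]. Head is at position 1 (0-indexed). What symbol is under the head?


Tape: [1, 0, 1, 0, 0]
Positions: 0 1 2 3 4
Values:    1 0 1 0 0
Head at position 1
tape[1] = 0

0


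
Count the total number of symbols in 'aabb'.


String: 'aabb'
Counting characters:
  'a' appears 2 time(s)
  'b' appears 2 time(s)
Total length = 2 + 2 = 4

4


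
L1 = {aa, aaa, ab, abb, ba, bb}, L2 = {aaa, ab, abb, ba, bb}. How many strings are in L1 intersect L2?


L1 = {aa, aaa, ab, abb, ba, bb}
L2 = {aaa, ab, abb, ba, bb}
Checking each string in L1 against L2:
  'aa': in L2? No
  'aaa': in L2? Yes
  'ab': in L2? Yes
  'abb': in L2? Yes
  'ba': in L2? Yes
  'bb': in L2? Yes
Intersection = {aaa, ab, abb, ba, bb}
|L1 ∩ L2| = 5

5


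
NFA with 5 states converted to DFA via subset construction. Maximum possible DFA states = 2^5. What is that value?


NFA has 5 states
Subset construction: each DFA state = subset of NFA states
Maximum subsets = 2^5
2^5 = 32

32


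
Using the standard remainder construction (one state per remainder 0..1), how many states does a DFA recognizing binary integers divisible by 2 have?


Divisibility by 2 is tracked via the remainder mod 2: 0, 1, ..., 1
The construction assigns one state to each remainder
Number of remainders = 2

2


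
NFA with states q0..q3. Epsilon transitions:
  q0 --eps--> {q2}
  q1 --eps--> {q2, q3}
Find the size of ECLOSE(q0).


Starting from q0
Initialize closure = {q0}
Follow epsilon from q0 -> add q2
Final closure: {q0, q2}
Size = 2

2


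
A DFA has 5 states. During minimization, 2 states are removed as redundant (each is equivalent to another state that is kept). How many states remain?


Original DFA: 5 states
Redundant states removed: 2
Minimized states = original - removed
= 5 - 2
= 3

3


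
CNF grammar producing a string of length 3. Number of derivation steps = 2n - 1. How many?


Chomsky Normal Form derivation:
String length n = 3
Each step either:
  - Splits a nonterminal into two (n-1 such steps)
  - Converts a nonterminal to terminal (n such steps)
Total = (n-1) + n = 2n - 1
= 2(3) - 1
= 6 - 1
= 5

5


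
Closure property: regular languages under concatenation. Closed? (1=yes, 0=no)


Regular languages are closed under:
- Union (DFA product construction)
- Intersection (DFA product construction)
- Complement (swap accept/reject states)
- Concatenation (NFA construction)
- Kleene star (NFA construction)
concatenation is in this list
Therefore: closed

1


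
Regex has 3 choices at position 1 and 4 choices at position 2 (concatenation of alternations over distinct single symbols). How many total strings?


First group: 3 alternatives
Second group: 4 alternatives
Concatenation: each choice from group 1 pairs with each from group 2
Total = 3 x 4 = 12

12


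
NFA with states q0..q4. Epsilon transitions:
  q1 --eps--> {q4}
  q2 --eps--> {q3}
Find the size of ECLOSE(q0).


Starting from q0
Initialize closure = {q0}
q0 has no outgoing epsilon transitions -> nothing to add
Final closure: {q0}
Size = 1

1


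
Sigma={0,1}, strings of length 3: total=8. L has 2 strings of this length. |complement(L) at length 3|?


Alphabet: {0,1}
String length: 3
Total strings of length 3 = 2^3 = 8
Strings in L = 2
Complement = total - |L|
= 8 - 2
= 6

6


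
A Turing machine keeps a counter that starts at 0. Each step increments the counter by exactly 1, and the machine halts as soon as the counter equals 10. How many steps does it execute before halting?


Counter starts at 0. Counting sequence:
  Step 1: counter = 1
  Step 2: counter = 2
  Step 3: counter = 3
  Step 4: counter = 4
  Step 5: counter = 5
  Step 6: counter = 6
  ...
  Step 10: counter = 10
Counter reached 10 -> halt
Total steps = 10

10


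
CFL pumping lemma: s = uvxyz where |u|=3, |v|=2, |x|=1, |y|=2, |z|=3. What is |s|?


|s| = |u| + |v| + |x| + |y| + |z|
= 3 + 2 + 1 + 2 + 3
= 5 + 1 + 5
= 6 + 5
= 11

11
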